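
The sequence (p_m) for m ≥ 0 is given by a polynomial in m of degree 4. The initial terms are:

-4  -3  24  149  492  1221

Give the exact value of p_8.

8124

1st diffs: 1, 27, 125, 343, 729.
2nd diffs: 26, 98, 218, 386.
3rd diffs: 72, 120, 168.
4th diffs: 48, 48 (constant).
Newton forward-difference form: p_m = -4 + 1·C(m,1) + 26·C(m,2) + 72·C(m,3) + 48·C(m,4).
At m = 8: m = 8, so p_8 = -4 + 8 + 728 + 4032 + 3360 = 8124.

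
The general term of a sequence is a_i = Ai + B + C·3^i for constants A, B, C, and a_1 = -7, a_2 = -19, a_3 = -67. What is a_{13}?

-4782895

At i = 1, 2, 3: A + B + 3C = -7; 2A + B + 9C = -19; 3A + B + 27C = -67.
Subtracting the first from the second: A + 6C = -12.
Subtracting the second from the third: A + 18C = -48.
Solving: C = -3, A = 6, then B = -4.
So a_i = 6·i + (-4) + (-3)·3^i; at i=13 this is -4782895.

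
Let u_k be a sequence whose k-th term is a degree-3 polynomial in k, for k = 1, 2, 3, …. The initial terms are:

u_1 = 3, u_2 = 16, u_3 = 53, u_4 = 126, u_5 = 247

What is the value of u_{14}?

1st diffs: 13, 37, 73, 121.
2nd diffs: 24, 36, 48.
3rd diffs: 12, 12 (constant).
So u_k = 2k^3 - k + 2.
Evaluating at k = 14 gives u_{14} = 5476.

5476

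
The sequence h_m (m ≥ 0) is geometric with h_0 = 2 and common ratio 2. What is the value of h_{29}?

1073741824

h_m = 2·2^(m-0).
h_{29} = 2·2^29 = 1073741824.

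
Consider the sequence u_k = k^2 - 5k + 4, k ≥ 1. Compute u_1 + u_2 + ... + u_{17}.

1088

Over k = 1..17: Σk = 153, Σk² = 1785.
Total = (1)·1785 + (-5)·153 + (4)·17 = 1088.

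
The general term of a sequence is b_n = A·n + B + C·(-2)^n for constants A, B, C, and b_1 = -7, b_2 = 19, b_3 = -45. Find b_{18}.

At n = 1, 2, 3: A + B - 2C = -7; 2A + B + 4C = 19; 3A + B - 8C = -45.
Subtracting the first from the second: A + 6C = 26.
Subtracting the second from the third: A - 12C = -64.
Solving: C = 5, A = -4, then B = 7.
Therefore b_{18} = -72 + 7 + 5·262144 = 1310655.

1310655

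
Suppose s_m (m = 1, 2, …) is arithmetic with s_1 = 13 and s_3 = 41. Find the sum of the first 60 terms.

25560

Common difference d = (41 - 13) / (3 - 1) = 14.
s_m = 13 + (m - 1)·14.
s_{60} = 839; S = 60·(13 + 839)/2 = 25560.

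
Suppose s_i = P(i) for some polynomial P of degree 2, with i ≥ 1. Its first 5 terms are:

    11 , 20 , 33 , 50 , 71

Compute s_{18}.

708

1st diffs: 9, 13, 17, 21.
2nd diffs: 4, 4, 4 (constant).
So s_i = 2i^2 + 3i + 6.
Evaluating at i = 18 gives s_{18} = 708.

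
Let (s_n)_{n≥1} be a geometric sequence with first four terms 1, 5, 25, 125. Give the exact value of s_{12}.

Common ratio r = 5.
s_n = 1·5^(n-1).
s_{12} = 1·5^11 = 48828125.

48828125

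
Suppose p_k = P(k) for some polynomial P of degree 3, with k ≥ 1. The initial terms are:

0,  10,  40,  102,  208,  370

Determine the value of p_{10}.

1st diffs: 10, 30, 62, 106, 162.
2nd diffs: 20, 32, 44, 56.
3rd diffs: 12, 12, 12 (constant).
Newton forward-difference form: p_k = 10·C(k-1,1) + 20·C(k-1,2) + 12·C(k-1,3).
At k = 10: k-1 = 9, so p_{10} = 90 + 720 + 1008 = 1818.

1818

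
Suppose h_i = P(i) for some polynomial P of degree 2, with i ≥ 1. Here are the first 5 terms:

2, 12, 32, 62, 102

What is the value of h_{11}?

1st diffs: 10, 20, 30, 40.
2nd diffs: 10, 10, 10 (constant).
Newton forward-difference form: h_i = 2 + 10·C(i-1,1) + 10·C(i-1,2).
At i = 11: i-1 = 10, so h_{11} = 2 + 100 + 450 = 552.

552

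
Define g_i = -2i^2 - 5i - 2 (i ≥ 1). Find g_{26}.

g_{26} = -2·26^2 - 5·26 - 2 = -1484.

-1484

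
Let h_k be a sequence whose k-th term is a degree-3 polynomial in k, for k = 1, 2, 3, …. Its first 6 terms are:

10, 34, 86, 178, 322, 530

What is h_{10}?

2242

1st diffs: 24, 52, 92, 144, 208.
2nd diffs: 28, 40, 52, 64.
3rd diffs: 12, 12, 12 (constant).
Newton forward-difference form: h_k = 10 + 24·C(k-1,1) + 28·C(k-1,2) + 12·C(k-1,3).
At k = 10: k-1 = 9, so h_{10} = 10 + 216 + 1008 + 1008 = 2242.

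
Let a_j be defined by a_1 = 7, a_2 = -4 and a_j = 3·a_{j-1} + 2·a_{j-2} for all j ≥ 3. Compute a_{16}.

Applying the relation repeatedly:
a_3 = 2  a_4 = -2  a_5 = -2  …  a_{13} = -69842  a_{14} = -248746  a_{15} = -885922  a_{16} = -3155258.

-3155258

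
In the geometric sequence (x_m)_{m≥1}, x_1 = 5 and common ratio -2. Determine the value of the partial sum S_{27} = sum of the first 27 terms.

223696215

x_m = 5·(-2)^(m-1).
S = 5·((-2)^27 - 1)/(-2 - 1) = 5·(-134217728 - 1)/(-3) = 223696215.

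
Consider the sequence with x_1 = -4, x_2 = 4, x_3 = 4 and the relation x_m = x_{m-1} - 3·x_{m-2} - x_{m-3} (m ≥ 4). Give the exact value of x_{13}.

Applying the relation repeatedly:
x_4 = -4;  x_5 = -20;  x_6 = -12;  x_7 = 52;  x_8 = 108;  x_9 = -36;  x_{10} = -412;  x_{11} = -412;  x_{12} = 860;  x_{13} = 2508.

2508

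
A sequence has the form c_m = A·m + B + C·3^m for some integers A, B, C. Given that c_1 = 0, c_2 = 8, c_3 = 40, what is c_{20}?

6973568720

At m = 1, 2, 3: A + B + 3C = 0; 2A + B + 9C = 8; 3A + B + 27C = 40.
Subtracting the first from the second: A + 6C = 8.
Subtracting the second from the third: A + 18C = 32.
Solving: C = 2, A = -4, then B = -2.
Therefore c_{20} = -80 + (-2) + 2·3486784401 = 6973568720.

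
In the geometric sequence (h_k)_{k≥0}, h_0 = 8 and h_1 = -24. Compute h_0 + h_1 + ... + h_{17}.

-774840976

Common ratio r = -3.
h_k = 8·(-3)^(k-0).
S = 8·((-3)^18 - 1)/(-3 - 1) = 8·(387420489 - 1)/(-4) = -774840976.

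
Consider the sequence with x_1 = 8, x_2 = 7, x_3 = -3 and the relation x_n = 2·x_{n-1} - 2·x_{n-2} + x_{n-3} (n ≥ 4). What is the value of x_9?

Compute successive terms:
x_4 = -12; x_5 = -11; x_6 = -1; x_7 = 8; x_8 = 7; x_9 = -3.

-3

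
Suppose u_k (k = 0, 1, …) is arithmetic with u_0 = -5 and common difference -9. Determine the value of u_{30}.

u_k = -5 + (k - 0)·(-9).
u_{30} = -5 + 30·(-9) = -275.

-275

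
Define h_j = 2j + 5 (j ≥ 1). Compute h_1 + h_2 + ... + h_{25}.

775

Over j = 1..25: Σj = 325.
Total = (2)·325 + (5)·25 = 775.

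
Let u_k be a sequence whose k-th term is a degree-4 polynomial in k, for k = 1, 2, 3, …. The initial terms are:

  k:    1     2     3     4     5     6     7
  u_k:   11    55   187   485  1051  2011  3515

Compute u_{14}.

46915

1st diffs: 44, 132, 298, 566, 960, 1504.
2nd diffs: 88, 166, 268, 394, 544.
3rd diffs: 78, 102, 126, 150.
4th diffs: 24, 24, 24 (constant).
So u_k = k^4 + 3k^3 + k^2 + 5k + 1.
Evaluating at k = 14 gives u_{14} = 46915.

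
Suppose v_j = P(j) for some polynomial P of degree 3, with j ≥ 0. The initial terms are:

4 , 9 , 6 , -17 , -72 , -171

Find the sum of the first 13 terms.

1st diffs: 5, -3, -23, -55, -99.
2nd diffs: -8, -20, -32, -44.
3rd diffs: -12, -12, -12 (constant).
Newton forward-difference form: v_j = 4 + 5·C(j,1) + (-8)·C(j,2) + (-12)·C(j,3).
Continuing: …, -326, -549, -852, -1247, …, v_{12} = -3104.
Summing j = 0..12 (13 terms) gives -10426.

-10426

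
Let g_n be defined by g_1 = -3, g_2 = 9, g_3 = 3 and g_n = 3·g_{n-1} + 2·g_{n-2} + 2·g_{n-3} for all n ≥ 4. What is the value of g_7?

Iterate the recurrence:
g_4 = 21;  g_5 = 87;  g_6 = 309;  g_7 = 1143.

1143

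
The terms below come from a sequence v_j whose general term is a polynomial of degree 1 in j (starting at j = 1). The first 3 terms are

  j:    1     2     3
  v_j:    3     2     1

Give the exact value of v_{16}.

-12

1st diffs: -1, -1 (constant).
So v_j = -j + 4.
Evaluating at j = 16 gives v_{16} = -12.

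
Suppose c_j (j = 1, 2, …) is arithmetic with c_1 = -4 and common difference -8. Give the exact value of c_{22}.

c_j = -4 + (j - 1)·(-8).
c_{22} = -4 + 21·(-8) = -172.

-172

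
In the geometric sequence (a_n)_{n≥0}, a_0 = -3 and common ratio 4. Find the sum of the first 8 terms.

-65535

a_n = (-3)·4^(n-0).
S = (-3)·(4^8 - 1)/(4 - 1) = (-3)·(65536 - 1)/(3) = -65535.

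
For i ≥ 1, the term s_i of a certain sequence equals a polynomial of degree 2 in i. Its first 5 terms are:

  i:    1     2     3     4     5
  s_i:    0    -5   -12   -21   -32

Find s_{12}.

-165

1st diffs: -5, -7, -9, -11.
2nd diffs: -2, -2, -2 (constant).
Newton forward-difference form: s_i = (-5)·C(i-1,1) + (-2)·C(i-1,2).
At i = 12: i-1 = 11, so s_{12} = -55 - 110 = -165.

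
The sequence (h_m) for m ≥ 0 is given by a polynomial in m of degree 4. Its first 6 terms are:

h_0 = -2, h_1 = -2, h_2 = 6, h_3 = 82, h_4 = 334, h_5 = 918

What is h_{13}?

1st diffs: 0, 8, 76, 252, 584.
2nd diffs: 8, 68, 176, 332.
3rd diffs: 60, 108, 156.
4th diffs: 48, 48 (constant).
Newton forward-difference form: h_m = -2 + 8·C(m,2) + 60·C(m,3) + 48·C(m,4).
At m = 13: m = 13, so h_{13} = -2 + 624 + 17160 + 34320 = 52102.

52102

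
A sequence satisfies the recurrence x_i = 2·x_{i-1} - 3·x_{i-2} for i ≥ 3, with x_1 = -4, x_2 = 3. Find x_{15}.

x_3 = 18  x_4 = 27  x_5 = 0  …  x_{12} = -1053  x_{13} = -4536  x_{14} = -5913  x_{15} = 1782.

1782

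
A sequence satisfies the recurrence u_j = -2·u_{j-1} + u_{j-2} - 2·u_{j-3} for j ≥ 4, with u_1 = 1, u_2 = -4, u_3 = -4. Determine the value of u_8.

Iterate the recurrence:
u_4 = 2; u_5 = 0; u_6 = 10; u_7 = -24; u_8 = 58.

58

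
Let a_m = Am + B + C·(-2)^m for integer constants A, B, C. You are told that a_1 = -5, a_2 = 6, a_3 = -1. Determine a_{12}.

At m = 1, 2, 3: A + B - 2C = -5; 2A + B + 4C = 6; 3A + B - 8C = -1.
Subtracting the first from the second: A + 6C = 11.
Subtracting the second from the third: A - 12C = -7.
Solving: C = 1, A = 5, then B = -8.
Therefore a_{12} = 60 + (-8) + 1·4096 = 4148.

4148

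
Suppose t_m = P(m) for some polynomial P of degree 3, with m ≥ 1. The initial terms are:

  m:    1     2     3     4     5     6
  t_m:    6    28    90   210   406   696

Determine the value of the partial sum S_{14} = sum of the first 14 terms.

34664

1st diffs: 22, 62, 120, 196, 290.
2nd diffs: 40, 58, 76, 94.
3rd diffs: 18, 18, 18 (constant).
Newton forward-difference form: t_m = 6 + 22·C(m-1,1) + 40·C(m-1,2) + 18·C(m-1,3).
Continuing: …, 1098, 1630, 2310, 3156, …, t_{14} = 8560.
Summing m = 1..14 (14 terms) gives 34664.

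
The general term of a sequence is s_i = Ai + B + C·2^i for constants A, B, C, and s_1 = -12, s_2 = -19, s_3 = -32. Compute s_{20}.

-3145753

Plug in i = 1, 2, 3: A + B + 2C = -12; 2A + B + 4C = -19; 3A + B + 8C = -32.
Subtracting the first from the second: A + 2C = -7.
Subtracting the second from the third: A + 4C = -13.
Solving: C = -3, A = -1, then B = -5.
So s_i = -1·i + (-5) + (-3)·2^i; at i=20 this is -3145753.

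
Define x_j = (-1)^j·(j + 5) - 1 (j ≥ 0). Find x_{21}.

-27

(-1)^21 = -1; j + 5 at j=21 is 26; so x_{21} = -27.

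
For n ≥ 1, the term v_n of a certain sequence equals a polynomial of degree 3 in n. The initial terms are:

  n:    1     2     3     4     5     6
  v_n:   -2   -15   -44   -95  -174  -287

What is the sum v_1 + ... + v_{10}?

-3785

1st diffs: -13, -29, -51, -79, -113.
2nd diffs: -16, -22, -28, -34.
3rd diffs: -6, -6, -6 (constant).
So v_n = -n^3 - 2n^2 + 1.
Continuing: -440, -639, -890, -1199.
Summing n = 1..10 (10 terms) gives -3785.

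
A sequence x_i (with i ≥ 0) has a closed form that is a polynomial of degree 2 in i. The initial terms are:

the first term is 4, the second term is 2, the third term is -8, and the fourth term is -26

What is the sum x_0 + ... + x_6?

1st diffs: -2, -10, -18.
2nd diffs: -8, -8 (constant).
Newton forward-difference form: x_i = 4 + (-2)·C(i,1) + (-8)·C(i,2).
Continuing: -52, -86, -128.
Summing i = 0..6 (7 terms) gives -294.

-294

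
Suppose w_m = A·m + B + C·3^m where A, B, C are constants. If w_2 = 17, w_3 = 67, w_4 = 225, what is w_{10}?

Plug in m = 2, 3, 4: 2A + B + 9C = 17; 3A + B + 27C = 67; 4A + B + 81C = 225.
Subtracting the first from the second: A + 18C = 50.
Subtracting the second from the third: A + 54C = 158.
Solving: C = 3, A = -4, then B = -2.
So w_m = -4·m + (-2) + 3·3^m; at m=10 this is 177105.

177105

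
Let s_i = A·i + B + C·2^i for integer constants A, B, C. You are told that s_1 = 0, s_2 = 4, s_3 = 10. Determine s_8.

At i = 1, 2, 3: A + B + 2C = 0; 2A + B + 4C = 4; 3A + B + 8C = 10.
Subtracting the first from the second: A + 2C = 4.
Subtracting the second from the third: A + 4C = 6.
Solving: C = 1, A = 2, then B = -4.
So s_i = 2·i + (-4) + 1·2^i; at i=8 this is 268.

268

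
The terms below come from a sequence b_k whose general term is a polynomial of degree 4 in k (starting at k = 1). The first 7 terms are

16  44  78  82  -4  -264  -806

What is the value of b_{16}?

-48074

1st diffs: 28, 34, 4, -86, -260, -542.
2nd diffs: 6, -30, -90, -174, -282.
3rd diffs: -36, -60, -84, -108.
4th diffs: -24, -24, -24 (constant).
Newton forward-difference form: b_k = 16 + 28·C(k-1,1) + 6·C(k-1,2) + (-36)·C(k-1,3) + (-24)·C(k-1,4).
At k = 16: k-1 = 15, so b_{16} = 16 + 420 + 630 - 16380 - 32760 = -48074.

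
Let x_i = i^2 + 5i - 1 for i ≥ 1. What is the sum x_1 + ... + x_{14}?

Over i = 1..14: Σi = 105, Σi² = 1015.
Total = (1)·1015 + (5)·105 + (-1)·14 = 1526.

1526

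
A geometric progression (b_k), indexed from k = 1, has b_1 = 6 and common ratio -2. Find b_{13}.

24576

b_k = 6·(-2)^(k-1).
b_{13} = 6·(-2)^12 = 24576.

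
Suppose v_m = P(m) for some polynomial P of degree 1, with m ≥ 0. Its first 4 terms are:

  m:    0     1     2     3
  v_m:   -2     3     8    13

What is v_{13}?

63

1st diffs: 5, 5, 5 (constant).
So v_m = 5m - 2.
Evaluating at m = 13 gives v_{13} = 63.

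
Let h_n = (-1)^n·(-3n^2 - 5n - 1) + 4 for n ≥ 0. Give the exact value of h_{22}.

-1559

(-1)^22 = 1; -3n^2 - 5n - 1 at n=22 is -1563; so h_{22} = -1559.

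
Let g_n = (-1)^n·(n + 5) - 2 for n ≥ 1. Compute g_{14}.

17

(-1)^14 = 1; n + 5 at n=14 is 19; so g_{14} = 17.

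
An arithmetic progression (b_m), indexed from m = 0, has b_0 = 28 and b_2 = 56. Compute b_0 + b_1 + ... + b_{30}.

7378

Common difference d = (56 - 28) / (2 - 0) = 14.
b_m = 28 + (m - 0)·14.
b_{30} = 448; S = 31·(28 + 448)/2 = 7378.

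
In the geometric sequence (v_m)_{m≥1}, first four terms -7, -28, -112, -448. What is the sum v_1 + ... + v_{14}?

Common ratio r = 4.
v_m = (-7)·4^(m-1).
S = (-7)·(4^14 - 1)/(4 - 1) = (-7)·(268435456 - 1)/(3) = -626349395.

-626349395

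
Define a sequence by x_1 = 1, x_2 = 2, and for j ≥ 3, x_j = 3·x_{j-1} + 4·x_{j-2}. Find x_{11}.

Compute successive terms:
x_3 = 10, x_4 = 38, x_5 = 154, x_6 = 614, x_7 = 2458, x_8 = 9830, x_9 = 39322, x_{10} = 157286, x_{11} = 629146.
(Characteristic roots are 4 and -1.)

629146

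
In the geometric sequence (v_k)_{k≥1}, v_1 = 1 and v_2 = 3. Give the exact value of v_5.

81

Common ratio r = 3.
v_k = 1·3^(k-1).
v_5 = 1·3^4 = 81.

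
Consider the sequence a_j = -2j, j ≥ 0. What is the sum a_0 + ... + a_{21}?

-462

Over j = 0..21: Σj = 231.
Total = (-2)·231 = -462.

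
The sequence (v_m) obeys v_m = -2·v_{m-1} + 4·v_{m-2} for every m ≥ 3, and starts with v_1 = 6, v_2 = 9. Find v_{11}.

-44544

Iterate the recurrence:
v_3 = 6;  v_4 = 24;  v_5 = -24;  v_6 = 144;  v_7 = -384;  v_8 = 1344;  v_9 = -4224;  v_{10} = 13824;  v_{11} = -44544.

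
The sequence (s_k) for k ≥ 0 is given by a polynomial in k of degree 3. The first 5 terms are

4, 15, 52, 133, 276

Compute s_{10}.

1st diffs: 11, 37, 81, 143.
2nd diffs: 26, 44, 62.
3rd diffs: 18, 18 (constant).
Newton forward-difference form: s_k = 4 + 11·C(k,1) + 26·C(k,2) + 18·C(k,3).
At k = 10: k = 10, so s_{10} = 4 + 110 + 1170 + 2160 = 3444.

3444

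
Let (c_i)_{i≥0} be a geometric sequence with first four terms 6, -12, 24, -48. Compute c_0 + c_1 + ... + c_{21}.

Common ratio r = -2.
c_i = 6·(-2)^(i-0).
S = 6·((-2)^22 - 1)/(-2 - 1) = 6·(4194304 - 1)/(-3) = -8388606.

-8388606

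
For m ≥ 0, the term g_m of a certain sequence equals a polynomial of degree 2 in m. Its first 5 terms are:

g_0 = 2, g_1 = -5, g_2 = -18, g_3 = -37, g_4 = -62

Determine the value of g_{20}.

-1278

1st diffs: -7, -13, -19, -25.
2nd diffs: -6, -6, -6 (constant).
Newton forward-difference form: g_m = 2 + (-7)·C(m,1) + (-6)·C(m,2).
At m = 20: m = 20, so g_{20} = 2 - 140 - 1140 = -1278.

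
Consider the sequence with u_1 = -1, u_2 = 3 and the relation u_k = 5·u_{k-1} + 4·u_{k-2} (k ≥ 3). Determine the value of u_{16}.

78514297187

Step forward from the initial values:
u_3 = 11;  u_4 = 67;  u_5 = 379;  …;  u_{13} = 423610939;  u_{14} = 2415244083;  u_{15} = 13770664171;  u_{16} = 78514297187.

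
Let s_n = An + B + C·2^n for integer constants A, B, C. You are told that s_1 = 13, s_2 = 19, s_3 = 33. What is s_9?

2037

Plug in n = 1, 2, 3: A + B + 2C = 13; 2A + B + 4C = 19; 3A + B + 8C = 33.
Subtracting the first from the second: A + 2C = 6.
Subtracting the second from the third: A + 4C = 14.
Solving: C = 4, A = -2, then B = 7.
Hence s_9 = -2·9 + 7 + 4·512 = 2037.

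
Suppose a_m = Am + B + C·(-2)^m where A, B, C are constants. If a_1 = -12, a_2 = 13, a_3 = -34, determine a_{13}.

Write the equations: A + B - 2C = -12; 2A + B + 4C = 13; 3A + B - 8C = -34.
Subtracting the first from the second: A + 6C = 25.
Subtracting the second from the third: A - 12C = -47.
Solving: C = 4, A = 1, then B = -5.
Therefore a_{13} = 13 + (-5) + 4·(-8192) = -32760.

-32760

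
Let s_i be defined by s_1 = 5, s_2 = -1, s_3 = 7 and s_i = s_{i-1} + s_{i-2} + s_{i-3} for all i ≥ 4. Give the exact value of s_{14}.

4475

Step forward from the initial values:
s_4 = 11  s_5 = 17  s_6 = 35  …  s_{11} = 719  s_{12} = 1323  s_{13} = 2433  s_{14} = 4475.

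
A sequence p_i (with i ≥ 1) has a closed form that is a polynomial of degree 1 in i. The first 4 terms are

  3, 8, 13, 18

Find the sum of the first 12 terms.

1st diffs: 5, 5, 5 (constant).
So p_i = 5i - 2.
Continuing: …, 23, 28, 33, 38, …, p_{12} = 58.
Summing i = 1..12 (12 terms) gives 366.

366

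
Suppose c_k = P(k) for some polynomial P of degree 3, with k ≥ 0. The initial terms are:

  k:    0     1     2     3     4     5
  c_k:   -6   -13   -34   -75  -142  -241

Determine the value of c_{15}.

1st diffs: -7, -21, -41, -67, -99.
2nd diffs: -14, -20, -26, -32.
3rd diffs: -6, -6, -6 (constant).
So c_k = -k^3 - 4k^2 - 2k - 6.
Evaluating at k = 15 gives c_{15} = -4311.

-4311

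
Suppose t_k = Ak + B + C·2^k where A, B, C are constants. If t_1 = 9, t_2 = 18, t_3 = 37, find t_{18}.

The three given values yield: A + B + 2C = 9; 2A + B + 4C = 18; 3A + B + 8C = 37.
Subtracting the first from the second: A + 2C = 9.
Subtracting the second from the third: A + 4C = 19.
Solving: C = 5, A = -1, then B = 0.
Therefore t_{18} = -18 + 0 + 5·262144 = 1310702.

1310702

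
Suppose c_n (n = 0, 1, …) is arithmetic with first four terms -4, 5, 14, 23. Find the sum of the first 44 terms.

8338

Common difference d = 9.
c_n = -4 + (n - 0)·9.
c_{43} = 383; S = 44·(-4 + 383)/2 = 8338.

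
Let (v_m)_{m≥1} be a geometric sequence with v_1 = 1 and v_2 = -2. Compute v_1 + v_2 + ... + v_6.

Common ratio r = -2.
v_m = 1·(-2)^(m-1).
S = 1·((-2)^6 - 1)/(-2 - 1) = 1·(64 - 1)/(-3) = -21.

-21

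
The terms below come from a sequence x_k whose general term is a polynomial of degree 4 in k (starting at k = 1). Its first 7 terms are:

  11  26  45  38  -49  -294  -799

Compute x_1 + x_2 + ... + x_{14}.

1st diffs: 15, 19, -7, -87, -245, -505.
2nd diffs: 4, -26, -80, -158, -260.
3rd diffs: -30, -54, -78, -102.
4th diffs: -24, -24, -24 (constant).
Newton forward-difference form: x_k = 11 + 15·C(k-1,1) + 4·C(k-1,2) + (-30)·C(k-1,3) + (-24)·C(k-1,4).
Continuing: …, -1690, -3117, -5254, -8299, …, x_{14} = -25222.
Summing k = 1..14 (14 terms) gives -75103.

-75103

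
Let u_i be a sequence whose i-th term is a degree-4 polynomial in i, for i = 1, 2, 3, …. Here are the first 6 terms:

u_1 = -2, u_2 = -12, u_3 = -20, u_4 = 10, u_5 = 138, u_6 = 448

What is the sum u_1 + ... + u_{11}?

22726

1st diffs: -10, -8, 30, 128, 310.
2nd diffs: 2, 38, 98, 182.
3rd diffs: 36, 60, 84.
4th diffs: 24, 24 (constant).
Newton forward-difference form: u_i = -2 + (-10)·C(i-1,1) + 2·C(i-1,2) + 36·C(i-1,3) + 24·C(i-1,4).
Continuing: …, 1048, 2070, 3670, 6028, …, u_{11} = 9348.
Summing i = 1..11 (11 terms) gives 22726.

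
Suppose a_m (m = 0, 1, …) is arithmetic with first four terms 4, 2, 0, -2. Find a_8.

-12

Common difference d = -2.
a_m = 4 + (m - 0)·(-2).
a_8 = 4 + 8·(-2) = -12.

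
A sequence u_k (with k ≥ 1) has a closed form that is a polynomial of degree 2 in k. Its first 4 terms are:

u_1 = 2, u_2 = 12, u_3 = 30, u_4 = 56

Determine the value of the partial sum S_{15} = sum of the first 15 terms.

1st diffs: 10, 18, 26.
2nd diffs: 8, 8 (constant).
So u_k = 4k^2 - 2k.
Continuing: …, 90, 132, 182, 240, …, u_{15} = 870.
Summing k = 1..15 (15 terms) gives 4720.

4720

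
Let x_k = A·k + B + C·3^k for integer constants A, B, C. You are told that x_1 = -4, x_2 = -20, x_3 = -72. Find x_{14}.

-14348876

Plug in k = 1, 2, 3: A + B + 3C = -4; 2A + B + 9C = -20; 3A + B + 27C = -72.
Subtracting the first from the second: A + 6C = -16.
Subtracting the second from the third: A + 18C = -52.
Solving: C = -3, A = 2, then B = 3.
Therefore x_{14} = 28 + 3 + (-3)·4782969 = -14348876.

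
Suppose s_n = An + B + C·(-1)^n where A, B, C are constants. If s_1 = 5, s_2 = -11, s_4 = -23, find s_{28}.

-167

Plug in n = 1, 2, 4: A + B - C = 5; 2A + B + C = -11; 4A + B + C = -23.
Subtracting the first from the second: A + 2C = -16.
Subtracting the second from the third: 2A = -12.
Solving: C = -5, A = -6, then B = 6.
Therefore s_{28} = -168 + 6 + (-5)·1 = -167.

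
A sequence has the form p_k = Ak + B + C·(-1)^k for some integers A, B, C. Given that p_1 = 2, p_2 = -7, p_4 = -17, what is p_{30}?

The three given values yield: A + B - C = 2; 2A + B + C = -7; 4A + B + C = -17.
Subtracting the first from the second: A + 2C = -9.
Subtracting the second from the third: 2A = -10.
Solving: C = -2, A = -5, then B = 5.
So p_k = -5·k + 5 + (-2)·(-1)^k; at k=30 this is -147.

-147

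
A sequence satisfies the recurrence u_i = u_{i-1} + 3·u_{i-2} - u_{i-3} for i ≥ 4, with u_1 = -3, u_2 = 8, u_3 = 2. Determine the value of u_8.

473

Step forward from the initial values:
u_4 = 29, u_5 = 27, u_6 = 112, u_7 = 164, u_8 = 473.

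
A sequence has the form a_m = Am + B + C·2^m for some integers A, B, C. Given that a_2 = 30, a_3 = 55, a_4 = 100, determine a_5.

Write the equations: 2A + B + 4C = 30; 3A + B + 8C = 55; 4A + B + 16C = 100.
Subtracting the first from the second: A + 4C = 25.
Subtracting the second from the third: A + 8C = 45.
Solving: C = 5, A = 5, then B = 0.
Therefore a_5 = 25 + 0 + 5·32 = 185.

185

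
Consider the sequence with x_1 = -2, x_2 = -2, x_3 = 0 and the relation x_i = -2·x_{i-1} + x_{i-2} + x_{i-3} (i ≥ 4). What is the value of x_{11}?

880

Step forward from the initial values:
x_4 = -4; x_5 = 6; x_6 = -16; x_7 = 34; x_8 = -78; x_9 = 174; x_{10} = -392; x_{11} = 880.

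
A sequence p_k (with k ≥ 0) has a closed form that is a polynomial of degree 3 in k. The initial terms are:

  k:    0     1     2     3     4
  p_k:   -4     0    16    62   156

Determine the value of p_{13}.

6132

1st diffs: 4, 16, 46, 94.
2nd diffs: 12, 30, 48.
3rd diffs: 18, 18 (constant).
Newton forward-difference form: p_k = -4 + 4·C(k,1) + 12·C(k,2) + 18·C(k,3).
At k = 13: k = 13, so p_{13} = -4 + 52 + 936 + 5148 = 6132.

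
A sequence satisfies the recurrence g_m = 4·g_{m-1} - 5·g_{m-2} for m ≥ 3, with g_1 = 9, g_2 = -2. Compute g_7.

-1933

g_3 = -53; g_4 = -202; g_5 = -543; g_6 = -1162; g_7 = -1933.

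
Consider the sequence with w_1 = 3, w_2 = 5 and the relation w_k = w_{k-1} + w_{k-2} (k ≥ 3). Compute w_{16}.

4181

w_3 = 8  w_4 = 13  w_5 = 21  …  w_{13} = 987  w_{14} = 1597  w_{15} = 2584  w_{16} = 4181.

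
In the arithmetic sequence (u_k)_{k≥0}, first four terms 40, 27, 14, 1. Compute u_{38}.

Common difference d = -13.
u_k = 40 + (k - 0)·(-13).
u_{38} = 40 + 38·(-13) = -454.

-454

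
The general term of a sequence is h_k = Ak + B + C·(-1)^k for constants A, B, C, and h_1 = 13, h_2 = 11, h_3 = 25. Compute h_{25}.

157

The three given values yield: A + B - C = 13; 2A + B + C = 11; 3A + B - C = 25.
Subtracting the first from the second: A + 2C = -2.
Subtracting the second from the third: A - 2C = 14.
Solving: C = -4, A = 6, then B = 3.
Hence h_{25} = 6·25 + 3 + (-4)·(-1) = 157.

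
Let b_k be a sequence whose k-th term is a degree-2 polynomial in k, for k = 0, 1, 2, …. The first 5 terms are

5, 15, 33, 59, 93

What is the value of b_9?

1st diffs: 10, 18, 26, 34.
2nd diffs: 8, 8, 8 (constant).
Newton forward-difference form: b_k = 5 + 10·C(k,1) + 8·C(k,2).
At k = 9: k = 9, so b_9 = 5 + 90 + 288 = 383.

383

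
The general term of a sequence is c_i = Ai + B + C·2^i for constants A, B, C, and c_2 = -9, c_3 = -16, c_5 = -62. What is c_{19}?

-1048560

Plug in i = 2, 3, 5: 2A + B + 4C = -9; 3A + B + 8C = -16; 5A + B + 32C = -62.
Subtracting the first from the second: A + 4C = -7.
Subtracting the second from the third: 2A + 24C = -46.
Solving: C = -2, A = 1, then B = -3.
Hence c_{19} = 1·19 + (-3) + (-2)·524288 = -1048560.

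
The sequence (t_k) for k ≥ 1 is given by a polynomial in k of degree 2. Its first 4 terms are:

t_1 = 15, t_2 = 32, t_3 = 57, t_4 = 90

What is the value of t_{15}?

981

1st diffs: 17, 25, 33.
2nd diffs: 8, 8 (constant).
Newton forward-difference form: t_k = 15 + 17·C(k-1,1) + 8·C(k-1,2).
At k = 15: k-1 = 14, so t_{15} = 15 + 238 + 728 = 981.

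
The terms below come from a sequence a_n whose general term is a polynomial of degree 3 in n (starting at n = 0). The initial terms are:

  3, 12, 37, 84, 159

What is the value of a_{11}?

1st diffs: 9, 25, 47, 75.
2nd diffs: 16, 22, 28.
3rd diffs: 6, 6 (constant).
Newton forward-difference form: a_n = 3 + 9·C(n,1) + 16·C(n,2) + 6·C(n,3).
At n = 11: n = 11, so a_{11} = 3 + 99 + 880 + 990 = 1972.

1972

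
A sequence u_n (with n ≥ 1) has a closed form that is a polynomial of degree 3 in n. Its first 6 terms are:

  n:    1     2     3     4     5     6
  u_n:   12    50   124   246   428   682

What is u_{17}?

11660

1st diffs: 38, 74, 122, 182, 254.
2nd diffs: 36, 48, 60, 72.
3rd diffs: 12, 12, 12 (constant).
Newton forward-difference form: u_n = 12 + 38·C(n-1,1) + 36·C(n-1,2) + 12·C(n-1,3).
At n = 17: n-1 = 16, so u_{17} = 12 + 608 + 4320 + 6720 = 11660.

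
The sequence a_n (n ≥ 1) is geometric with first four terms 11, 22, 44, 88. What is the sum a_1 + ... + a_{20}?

11534325

Common ratio r = 2.
a_n = 11·2^(n-1).
S = 11·(2^20 - 1)/(2 - 1) = 11·(1048576 - 1)/(1) = 11534325.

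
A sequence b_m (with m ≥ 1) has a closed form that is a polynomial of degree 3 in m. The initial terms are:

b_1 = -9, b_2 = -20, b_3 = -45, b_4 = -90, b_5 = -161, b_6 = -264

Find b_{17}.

-5225

1st diffs: -11, -25, -45, -71, -103.
2nd diffs: -14, -20, -26, -32.
3rd diffs: -6, -6, -6 (constant).
So b_m = -m^3 - m^2 - m - 6.
Evaluating at m = 17 gives b_{17} = -5225.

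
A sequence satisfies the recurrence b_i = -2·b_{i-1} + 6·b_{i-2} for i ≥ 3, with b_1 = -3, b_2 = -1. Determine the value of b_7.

-1792

Applying the relation repeatedly:
b_3 = -16, b_4 = 26, b_5 = -148, b_6 = 452, b_7 = -1792.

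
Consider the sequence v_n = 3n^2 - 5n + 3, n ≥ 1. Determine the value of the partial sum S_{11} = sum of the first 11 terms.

Over n = 1..11: Σn = 66, Σn² = 506.
Total = (3)·506 + (-5)·66 + (3)·11 = 1221.

1221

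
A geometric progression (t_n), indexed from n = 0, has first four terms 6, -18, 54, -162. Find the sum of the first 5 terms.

366

Common ratio r = -3.
t_n = 6·(-3)^(n-0).
S = 6·((-3)^5 - 1)/(-3 - 1) = 6·(-243 - 1)/(-4) = 366.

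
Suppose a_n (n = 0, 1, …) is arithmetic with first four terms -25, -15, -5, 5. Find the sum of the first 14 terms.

560

Common difference d = 10.
a_n = -25 + (n - 0)·10.
a_{13} = 105; S = 14·(-25 + 105)/2 = 560.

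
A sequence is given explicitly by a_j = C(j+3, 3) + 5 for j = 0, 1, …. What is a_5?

C(8, 3) = 56, so a_5 = 61.

61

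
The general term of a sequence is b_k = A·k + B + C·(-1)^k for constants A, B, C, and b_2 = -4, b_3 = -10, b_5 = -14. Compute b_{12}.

-24

The three given values yield: 2A + B + C = -4; 3A + B - C = -10; 5A + B - C = -14.
Subtracting the first from the second: A - 2C = -6.
Subtracting the second from the third: 2A = -4.
Solving: C = 2, A = -2, then B = -2.
So b_k = -2·k + (-2) + 2·(-1)^k; at k=12 this is -24.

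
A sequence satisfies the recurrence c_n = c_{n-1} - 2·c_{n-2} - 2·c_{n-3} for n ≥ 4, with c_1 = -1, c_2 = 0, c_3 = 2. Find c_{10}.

100

Iterate the recurrence:
c_4 = 4  c_5 = 0  c_6 = -12  c_7 = -20  c_8 = 4  c_9 = 68  c_{10} = 100.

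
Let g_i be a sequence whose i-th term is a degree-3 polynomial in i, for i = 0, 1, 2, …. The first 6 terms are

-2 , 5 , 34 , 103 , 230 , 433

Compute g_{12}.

1st diffs: 7, 29, 69, 127, 203.
2nd diffs: 22, 40, 58, 76.
3rd diffs: 18, 18, 18 (constant).
Newton forward-difference form: g_i = -2 + 7·C(i,1) + 22·C(i,2) + 18·C(i,3).
At i = 12: i = 12, so g_{12} = -2 + 84 + 1452 + 3960 = 5494.

5494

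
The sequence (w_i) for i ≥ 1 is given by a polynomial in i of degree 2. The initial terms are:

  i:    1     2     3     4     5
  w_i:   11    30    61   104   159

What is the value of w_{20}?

2424

1st diffs: 19, 31, 43, 55.
2nd diffs: 12, 12, 12 (constant).
Newton forward-difference form: w_i = 11 + 19·C(i-1,1) + 12·C(i-1,2).
At i = 20: i-1 = 19, so w_{20} = 11 + 361 + 2052 = 2424.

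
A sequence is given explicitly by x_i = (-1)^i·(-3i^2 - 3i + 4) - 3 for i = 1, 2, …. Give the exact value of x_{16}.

-815

(-1)^16 = 1; -3i^2 - 3i + 4 at i=16 is -812; so x_{16} = -815.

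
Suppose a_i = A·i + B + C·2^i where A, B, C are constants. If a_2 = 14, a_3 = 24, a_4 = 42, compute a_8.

Plug in i = 2, 3, 4: 2A + B + 4C = 14; 3A + B + 8C = 24; 4A + B + 16C = 42.
Subtracting the first from the second: A + 4C = 10.
Subtracting the second from the third: A + 8C = 18.
Solving: C = 2, A = 2, then B = 2.
So a_i = 2·i + 2 + 2·2^i; at i=8 this is 530.

530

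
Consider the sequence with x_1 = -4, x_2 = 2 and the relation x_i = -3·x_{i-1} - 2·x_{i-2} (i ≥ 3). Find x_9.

Compute successive terms:
x_3 = 2  x_4 = -10  x_5 = 26  x_6 = -58  x_7 = 122  x_8 = -250  x_9 = 506.
(Characteristic roots are -1 and -2.)

506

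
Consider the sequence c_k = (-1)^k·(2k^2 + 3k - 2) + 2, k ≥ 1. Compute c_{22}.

1034

(-1)^22 = 1; 2k^2 + 3k - 2 at k=22 is 1032; so c_{22} = 1034.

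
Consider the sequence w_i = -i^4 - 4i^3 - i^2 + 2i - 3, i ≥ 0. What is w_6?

-2187

w_6 = -1·6^4 - 4·6^3 - 1·6^2 + 2·6 - 3 = -2187.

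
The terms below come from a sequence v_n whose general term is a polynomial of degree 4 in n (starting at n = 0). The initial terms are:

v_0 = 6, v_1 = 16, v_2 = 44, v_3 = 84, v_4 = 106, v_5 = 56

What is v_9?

1st diffs: 10, 28, 40, 22, -50.
2nd diffs: 18, 12, -18, -72.
3rd diffs: -6, -30, -54.
4th diffs: -24, -24 (constant).
Newton forward-difference form: v_n = 6 + 10·C(n,1) + 18·C(n,2) + (-6)·C(n,3) + (-24)·C(n,4).
At n = 9: n = 9, so v_9 = 6 + 90 + 648 - 504 - 3024 = -2784.

-2784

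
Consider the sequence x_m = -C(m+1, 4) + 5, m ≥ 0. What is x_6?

-30

C(7, 4) = 35, so x_6 = -30.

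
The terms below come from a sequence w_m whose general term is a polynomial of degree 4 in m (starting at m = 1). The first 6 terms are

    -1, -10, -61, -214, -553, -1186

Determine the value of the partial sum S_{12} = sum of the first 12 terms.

-58554

1st diffs: -9, -51, -153, -339, -633.
2nd diffs: -42, -102, -186, -294.
3rd diffs: -60, -84, -108.
4th diffs: -24, -24 (constant).
So w_m = -m^4 + 4m^2 - 6m + 2.
Continuing: …, -2245, -3886, -6289, -9658, …, w_{12} = -20230.
Summing m = 1..12 (12 terms) gives -58554.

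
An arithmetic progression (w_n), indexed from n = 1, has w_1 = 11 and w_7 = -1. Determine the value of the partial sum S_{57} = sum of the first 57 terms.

-2565

Common difference d = (-1 - 11) / (7 - 1) = -2.
w_n = 11 + (n - 1)·(-2).
w_{57} = -101; S = 57·(11 + (-101))/2 = -2565.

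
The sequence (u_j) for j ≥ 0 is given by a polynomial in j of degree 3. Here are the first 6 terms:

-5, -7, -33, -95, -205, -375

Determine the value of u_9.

-1895

1st diffs: -2, -26, -62, -110, -170.
2nd diffs: -24, -36, -48, -60.
3rd diffs: -12, -12, -12 (constant).
Newton forward-difference form: u_j = -5 + (-2)·C(j,1) + (-24)·C(j,2) + (-12)·C(j,3).
At j = 9: j = 9, so u_9 = -5 - 18 - 864 - 1008 = -1895.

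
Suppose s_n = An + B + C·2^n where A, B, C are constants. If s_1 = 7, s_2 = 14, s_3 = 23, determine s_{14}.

Write the equations: A + B + 2C = 7; 2A + B + 4C = 14; 3A + B + 8C = 23.
Subtracting the first from the second: A + 2C = 7.
Subtracting the second from the third: A + 4C = 9.
Solving: C = 1, A = 5, then B = 0.
Therefore s_{14} = 70 + 0 + 1·16384 = 16454.

16454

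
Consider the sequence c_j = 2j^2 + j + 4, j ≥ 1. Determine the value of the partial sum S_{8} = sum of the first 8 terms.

Over j = 1..8: Σj = 36, Σj² = 204.
Total = (2)·204 + (1)·36 + (4)·8 = 476.

476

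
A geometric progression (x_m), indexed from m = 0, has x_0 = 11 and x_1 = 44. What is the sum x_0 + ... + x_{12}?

246065831

Common ratio r = 4.
x_m = 11·4^(m-0).
S = 11·(4^13 - 1)/(4 - 1) = 11·(67108864 - 1)/(3) = 246065831.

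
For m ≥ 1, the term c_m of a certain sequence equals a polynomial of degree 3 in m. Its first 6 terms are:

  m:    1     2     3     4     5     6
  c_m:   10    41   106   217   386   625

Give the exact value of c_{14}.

1st diffs: 31, 65, 111, 169, 239.
2nd diffs: 34, 46, 58, 70.
3rd diffs: 12, 12, 12 (constant).
Newton forward-difference form: c_m = 10 + 31·C(m-1,1) + 34·C(m-1,2) + 12·C(m-1,3).
At m = 14: m-1 = 13, so c_{14} = 10 + 403 + 2652 + 3432 = 6497.

6497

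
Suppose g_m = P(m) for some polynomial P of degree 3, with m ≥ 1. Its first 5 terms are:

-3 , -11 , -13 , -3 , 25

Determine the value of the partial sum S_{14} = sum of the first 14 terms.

1st diffs: -8, -2, 10, 28.
2nd diffs: 6, 12, 18.
3rd diffs: 6, 6 (constant).
Newton forward-difference form: g_m = -3 + (-8)·C(m-1,1) + 6·C(m-1,2) + 6·C(m-1,3).
Continuing: …, 77, 159, 277, 437, …, g_{14} = 2077.
Summing m = 1..14 (14 terms) gives 7420.

7420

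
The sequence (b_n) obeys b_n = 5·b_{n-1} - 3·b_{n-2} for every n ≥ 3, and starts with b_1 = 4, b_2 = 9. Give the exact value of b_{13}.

Compute successive terms:
b_3 = 33  b_4 = 138  b_5 = 591  …  b_{10} = 870834  b_{11} = 3747003  b_{12} = 16122513  b_{13} = 69371556.

69371556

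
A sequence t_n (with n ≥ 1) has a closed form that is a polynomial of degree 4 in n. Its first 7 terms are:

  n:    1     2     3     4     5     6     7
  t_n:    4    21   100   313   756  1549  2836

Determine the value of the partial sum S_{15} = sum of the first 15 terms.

200407

1st diffs: 17, 79, 213, 443, 793, 1287.
2nd diffs: 62, 134, 230, 350, 494.
3rd diffs: 72, 96, 120, 144.
4th diffs: 24, 24, 24 (constant).
Newton forward-difference form: t_n = 4 + 17·C(n-1,1) + 62·C(n-1,2) + 72·C(n-1,3) + 24·C(n-1,4).
Continuing: …, 4785, 7588, 11461, 16644, …, t_{15} = 56116.
Summing n = 1..15 (15 terms) gives 200407.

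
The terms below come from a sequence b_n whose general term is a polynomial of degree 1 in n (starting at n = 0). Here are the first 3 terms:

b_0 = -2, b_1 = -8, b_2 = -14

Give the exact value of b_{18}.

1st diffs: -6, -6 (constant).
So b_n = -6n - 2.
Evaluating at n = 18 gives b_{18} = -110.

-110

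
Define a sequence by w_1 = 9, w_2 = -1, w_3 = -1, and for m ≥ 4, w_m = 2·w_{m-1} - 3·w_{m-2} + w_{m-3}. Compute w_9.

Step forward from the initial values:
w_4 = 10  w_5 = 22  w_6 = 13  w_7 = -30  w_8 = -77  w_9 = -51.

-51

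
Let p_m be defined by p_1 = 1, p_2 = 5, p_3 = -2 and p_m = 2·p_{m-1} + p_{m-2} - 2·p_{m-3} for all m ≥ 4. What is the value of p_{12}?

Step forward from the initial values:
p_4 = -1  p_5 = -14  p_6 = -25  p_7 = -62  p_8 = -121  p_9 = -254  p_{10} = -505  p_{11} = -1022  p_{12} = -2041.

-2041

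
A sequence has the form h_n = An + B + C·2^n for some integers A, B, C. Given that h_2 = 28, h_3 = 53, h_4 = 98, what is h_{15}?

163913

Write the equations: 2A + B + 4C = 28; 3A + B + 8C = 53; 4A + B + 16C = 98.
Subtracting the first from the second: A + 4C = 25.
Subtracting the second from the third: A + 8C = 45.
Solving: C = 5, A = 5, then B = -2.
Therefore h_{15} = 75 + (-2) + 5·32768 = 163913.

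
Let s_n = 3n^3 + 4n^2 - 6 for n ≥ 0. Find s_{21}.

29541

s_{21} = 3·21^3 + 4·21^2 - 6 = 29541.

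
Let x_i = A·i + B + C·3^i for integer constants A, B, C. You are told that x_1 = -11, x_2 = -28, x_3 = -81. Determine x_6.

-2184

The three given values yield: A + B + 3C = -11; 2A + B + 9C = -28; 3A + B + 27C = -81.
Subtracting the first from the second: A + 6C = -17.
Subtracting the second from the third: A + 18C = -53.
Solving: C = -3, A = 1, then B = -3.
Therefore x_6 = 6 + (-3) + (-3)·729 = -2184.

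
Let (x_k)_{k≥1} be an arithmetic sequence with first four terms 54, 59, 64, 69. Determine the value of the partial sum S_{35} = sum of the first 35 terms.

Common difference d = 5.
x_k = 54 + (k - 1)·5.
x_{35} = 224; S = 35·(54 + 224)/2 = 4865.

4865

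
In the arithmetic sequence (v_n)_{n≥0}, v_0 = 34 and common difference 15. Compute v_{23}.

379

v_n = 34 + (n - 0)·15.
v_{23} = 34 + 23·15 = 379.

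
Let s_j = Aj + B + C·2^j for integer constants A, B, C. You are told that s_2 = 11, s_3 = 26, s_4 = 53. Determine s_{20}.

At j = 2, 3, 4: 2A + B + 4C = 11; 3A + B + 8C = 26; 4A + B + 16C = 53.
Subtracting the first from the second: A + 4C = 15.
Subtracting the second from the third: A + 8C = 27.
Solving: C = 3, A = 3, then B = -7.
Hence s_{20} = 3·20 + (-7) + 3·1048576 = 3145781.

3145781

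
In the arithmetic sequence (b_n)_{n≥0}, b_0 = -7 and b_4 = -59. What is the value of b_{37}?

Common difference d = (-59 - (-7)) / (4 - 0) = -13.
b_n = -7 + (n - 0)·(-13).
b_{37} = -7 + 37·(-13) = -488.

-488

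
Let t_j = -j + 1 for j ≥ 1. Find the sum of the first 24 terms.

-276

Over j = 1..24: Σj = 300.
Total = (-1)·300 + (1)·24 = -276.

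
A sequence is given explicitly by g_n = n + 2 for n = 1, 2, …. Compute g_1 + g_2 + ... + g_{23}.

322

Over n = 1..23: Σn = 276.
Total = (1)·276 + (2)·23 = 322.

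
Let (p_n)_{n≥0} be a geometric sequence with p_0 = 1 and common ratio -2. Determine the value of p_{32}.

4294967296

p_n = 1·(-2)^(n-0).
p_{32} = 1·(-2)^32 = 4294967296.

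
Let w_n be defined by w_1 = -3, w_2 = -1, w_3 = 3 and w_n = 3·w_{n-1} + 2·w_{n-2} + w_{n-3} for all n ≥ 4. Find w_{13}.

Iterate the recurrence:
w_4 = 4  w_5 = 17  w_6 = 62  w_7 = 224  w_8 = 813  w_9 = 2949  w_{10} = 10697  w_{11} = 38802  w_{12} = 140749  w_{13} = 510548.

510548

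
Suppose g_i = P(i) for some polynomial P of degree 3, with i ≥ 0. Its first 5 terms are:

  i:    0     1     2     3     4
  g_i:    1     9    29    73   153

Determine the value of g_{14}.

5573

1st diffs: 8, 20, 44, 80.
2nd diffs: 12, 24, 36.
3rd diffs: 12, 12 (constant).
Newton forward-difference form: g_i = 1 + 8·C(i,1) + 12·C(i,2) + 12·C(i,3).
At i = 14: i = 14, so g_{14} = 1 + 112 + 1092 + 4368 = 5573.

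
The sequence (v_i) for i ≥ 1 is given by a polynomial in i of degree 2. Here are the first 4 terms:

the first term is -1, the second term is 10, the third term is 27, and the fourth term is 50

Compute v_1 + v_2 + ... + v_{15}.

1st diffs: 11, 17, 23.
2nd diffs: 6, 6 (constant).
So v_i = 3i^2 + 2i - 6.
Continuing: …, 79, 114, 155, 202, …, v_{15} = 699.
Summing i = 1..15 (15 terms) gives 3870.

3870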